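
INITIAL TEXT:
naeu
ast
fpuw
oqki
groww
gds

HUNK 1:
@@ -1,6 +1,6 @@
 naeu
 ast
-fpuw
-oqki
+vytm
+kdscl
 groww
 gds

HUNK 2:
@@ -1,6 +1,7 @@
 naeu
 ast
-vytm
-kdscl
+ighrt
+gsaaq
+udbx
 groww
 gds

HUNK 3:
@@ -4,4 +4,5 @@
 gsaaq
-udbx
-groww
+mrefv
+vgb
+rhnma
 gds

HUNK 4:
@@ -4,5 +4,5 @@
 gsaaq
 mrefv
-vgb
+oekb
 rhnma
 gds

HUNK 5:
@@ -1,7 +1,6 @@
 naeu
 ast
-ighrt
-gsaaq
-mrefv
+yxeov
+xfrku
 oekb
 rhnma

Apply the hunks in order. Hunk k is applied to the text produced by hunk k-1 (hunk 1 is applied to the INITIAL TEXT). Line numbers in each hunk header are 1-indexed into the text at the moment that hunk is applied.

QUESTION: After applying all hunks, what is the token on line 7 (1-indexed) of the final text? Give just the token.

Answer: gds

Derivation:
Hunk 1: at line 1 remove [fpuw,oqki] add [vytm,kdscl] -> 6 lines: naeu ast vytm kdscl groww gds
Hunk 2: at line 1 remove [vytm,kdscl] add [ighrt,gsaaq,udbx] -> 7 lines: naeu ast ighrt gsaaq udbx groww gds
Hunk 3: at line 4 remove [udbx,groww] add [mrefv,vgb,rhnma] -> 8 lines: naeu ast ighrt gsaaq mrefv vgb rhnma gds
Hunk 4: at line 4 remove [vgb] add [oekb] -> 8 lines: naeu ast ighrt gsaaq mrefv oekb rhnma gds
Hunk 5: at line 1 remove [ighrt,gsaaq,mrefv] add [yxeov,xfrku] -> 7 lines: naeu ast yxeov xfrku oekb rhnma gds
Final line 7: gds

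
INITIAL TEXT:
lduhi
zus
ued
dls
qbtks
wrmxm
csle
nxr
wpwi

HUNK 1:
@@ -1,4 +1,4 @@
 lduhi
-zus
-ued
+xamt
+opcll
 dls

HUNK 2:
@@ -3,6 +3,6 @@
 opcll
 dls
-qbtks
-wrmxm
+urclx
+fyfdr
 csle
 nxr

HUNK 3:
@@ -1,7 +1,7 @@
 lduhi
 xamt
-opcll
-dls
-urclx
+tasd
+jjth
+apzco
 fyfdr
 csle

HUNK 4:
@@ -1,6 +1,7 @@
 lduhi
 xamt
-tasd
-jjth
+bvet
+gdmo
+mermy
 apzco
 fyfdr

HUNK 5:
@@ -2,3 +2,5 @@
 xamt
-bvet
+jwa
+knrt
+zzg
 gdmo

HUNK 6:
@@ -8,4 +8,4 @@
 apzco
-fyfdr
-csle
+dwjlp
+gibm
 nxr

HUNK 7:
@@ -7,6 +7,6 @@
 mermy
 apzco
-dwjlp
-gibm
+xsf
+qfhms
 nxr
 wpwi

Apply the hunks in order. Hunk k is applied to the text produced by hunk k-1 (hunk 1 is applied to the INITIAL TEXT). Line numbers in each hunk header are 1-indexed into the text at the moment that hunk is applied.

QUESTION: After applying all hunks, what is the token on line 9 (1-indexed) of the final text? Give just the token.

Answer: xsf

Derivation:
Hunk 1: at line 1 remove [zus,ued] add [xamt,opcll] -> 9 lines: lduhi xamt opcll dls qbtks wrmxm csle nxr wpwi
Hunk 2: at line 3 remove [qbtks,wrmxm] add [urclx,fyfdr] -> 9 lines: lduhi xamt opcll dls urclx fyfdr csle nxr wpwi
Hunk 3: at line 1 remove [opcll,dls,urclx] add [tasd,jjth,apzco] -> 9 lines: lduhi xamt tasd jjth apzco fyfdr csle nxr wpwi
Hunk 4: at line 1 remove [tasd,jjth] add [bvet,gdmo,mermy] -> 10 lines: lduhi xamt bvet gdmo mermy apzco fyfdr csle nxr wpwi
Hunk 5: at line 2 remove [bvet] add [jwa,knrt,zzg] -> 12 lines: lduhi xamt jwa knrt zzg gdmo mermy apzco fyfdr csle nxr wpwi
Hunk 6: at line 8 remove [fyfdr,csle] add [dwjlp,gibm] -> 12 lines: lduhi xamt jwa knrt zzg gdmo mermy apzco dwjlp gibm nxr wpwi
Hunk 7: at line 7 remove [dwjlp,gibm] add [xsf,qfhms] -> 12 lines: lduhi xamt jwa knrt zzg gdmo mermy apzco xsf qfhms nxr wpwi
Final line 9: xsf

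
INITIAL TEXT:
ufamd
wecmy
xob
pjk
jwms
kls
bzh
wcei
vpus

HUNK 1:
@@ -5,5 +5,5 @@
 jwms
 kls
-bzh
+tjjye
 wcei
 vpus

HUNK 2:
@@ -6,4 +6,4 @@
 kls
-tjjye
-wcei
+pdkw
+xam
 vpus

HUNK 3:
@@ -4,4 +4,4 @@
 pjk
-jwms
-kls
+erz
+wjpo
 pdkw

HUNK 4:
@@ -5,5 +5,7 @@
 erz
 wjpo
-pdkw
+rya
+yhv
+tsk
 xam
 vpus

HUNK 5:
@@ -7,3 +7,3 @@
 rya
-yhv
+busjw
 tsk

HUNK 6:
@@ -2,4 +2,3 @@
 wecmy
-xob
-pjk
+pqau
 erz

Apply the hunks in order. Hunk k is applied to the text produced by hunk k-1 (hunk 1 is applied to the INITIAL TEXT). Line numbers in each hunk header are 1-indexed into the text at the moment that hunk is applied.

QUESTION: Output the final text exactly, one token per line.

Answer: ufamd
wecmy
pqau
erz
wjpo
rya
busjw
tsk
xam
vpus

Derivation:
Hunk 1: at line 5 remove [bzh] add [tjjye] -> 9 lines: ufamd wecmy xob pjk jwms kls tjjye wcei vpus
Hunk 2: at line 6 remove [tjjye,wcei] add [pdkw,xam] -> 9 lines: ufamd wecmy xob pjk jwms kls pdkw xam vpus
Hunk 3: at line 4 remove [jwms,kls] add [erz,wjpo] -> 9 lines: ufamd wecmy xob pjk erz wjpo pdkw xam vpus
Hunk 4: at line 5 remove [pdkw] add [rya,yhv,tsk] -> 11 lines: ufamd wecmy xob pjk erz wjpo rya yhv tsk xam vpus
Hunk 5: at line 7 remove [yhv] add [busjw] -> 11 lines: ufamd wecmy xob pjk erz wjpo rya busjw tsk xam vpus
Hunk 6: at line 2 remove [xob,pjk] add [pqau] -> 10 lines: ufamd wecmy pqau erz wjpo rya busjw tsk xam vpus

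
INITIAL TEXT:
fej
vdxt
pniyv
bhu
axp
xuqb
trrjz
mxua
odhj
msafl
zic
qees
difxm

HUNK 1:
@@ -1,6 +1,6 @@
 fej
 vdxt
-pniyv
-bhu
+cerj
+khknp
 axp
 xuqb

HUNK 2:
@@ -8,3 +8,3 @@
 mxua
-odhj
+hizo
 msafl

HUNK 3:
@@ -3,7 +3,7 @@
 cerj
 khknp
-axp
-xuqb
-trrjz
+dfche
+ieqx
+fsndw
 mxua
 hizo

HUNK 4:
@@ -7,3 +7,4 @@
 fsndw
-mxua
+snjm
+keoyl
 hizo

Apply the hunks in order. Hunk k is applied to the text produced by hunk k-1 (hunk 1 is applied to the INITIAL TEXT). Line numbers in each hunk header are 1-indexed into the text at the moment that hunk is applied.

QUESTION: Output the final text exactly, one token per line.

Answer: fej
vdxt
cerj
khknp
dfche
ieqx
fsndw
snjm
keoyl
hizo
msafl
zic
qees
difxm

Derivation:
Hunk 1: at line 1 remove [pniyv,bhu] add [cerj,khknp] -> 13 lines: fej vdxt cerj khknp axp xuqb trrjz mxua odhj msafl zic qees difxm
Hunk 2: at line 8 remove [odhj] add [hizo] -> 13 lines: fej vdxt cerj khknp axp xuqb trrjz mxua hizo msafl zic qees difxm
Hunk 3: at line 3 remove [axp,xuqb,trrjz] add [dfche,ieqx,fsndw] -> 13 lines: fej vdxt cerj khknp dfche ieqx fsndw mxua hizo msafl zic qees difxm
Hunk 4: at line 7 remove [mxua] add [snjm,keoyl] -> 14 lines: fej vdxt cerj khknp dfche ieqx fsndw snjm keoyl hizo msafl zic qees difxm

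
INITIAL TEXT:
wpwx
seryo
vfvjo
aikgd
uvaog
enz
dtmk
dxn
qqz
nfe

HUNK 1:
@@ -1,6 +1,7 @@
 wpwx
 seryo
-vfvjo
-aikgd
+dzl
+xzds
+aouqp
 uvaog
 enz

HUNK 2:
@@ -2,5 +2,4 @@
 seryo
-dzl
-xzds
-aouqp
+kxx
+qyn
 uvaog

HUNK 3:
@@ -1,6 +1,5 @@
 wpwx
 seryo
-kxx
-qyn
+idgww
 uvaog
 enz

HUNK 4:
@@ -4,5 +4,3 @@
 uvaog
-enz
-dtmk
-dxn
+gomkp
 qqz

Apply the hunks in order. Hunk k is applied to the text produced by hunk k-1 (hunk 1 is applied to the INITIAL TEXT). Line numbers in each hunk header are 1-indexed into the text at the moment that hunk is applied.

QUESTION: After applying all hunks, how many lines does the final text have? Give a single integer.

Answer: 7

Derivation:
Hunk 1: at line 1 remove [vfvjo,aikgd] add [dzl,xzds,aouqp] -> 11 lines: wpwx seryo dzl xzds aouqp uvaog enz dtmk dxn qqz nfe
Hunk 2: at line 2 remove [dzl,xzds,aouqp] add [kxx,qyn] -> 10 lines: wpwx seryo kxx qyn uvaog enz dtmk dxn qqz nfe
Hunk 3: at line 1 remove [kxx,qyn] add [idgww] -> 9 lines: wpwx seryo idgww uvaog enz dtmk dxn qqz nfe
Hunk 4: at line 4 remove [enz,dtmk,dxn] add [gomkp] -> 7 lines: wpwx seryo idgww uvaog gomkp qqz nfe
Final line count: 7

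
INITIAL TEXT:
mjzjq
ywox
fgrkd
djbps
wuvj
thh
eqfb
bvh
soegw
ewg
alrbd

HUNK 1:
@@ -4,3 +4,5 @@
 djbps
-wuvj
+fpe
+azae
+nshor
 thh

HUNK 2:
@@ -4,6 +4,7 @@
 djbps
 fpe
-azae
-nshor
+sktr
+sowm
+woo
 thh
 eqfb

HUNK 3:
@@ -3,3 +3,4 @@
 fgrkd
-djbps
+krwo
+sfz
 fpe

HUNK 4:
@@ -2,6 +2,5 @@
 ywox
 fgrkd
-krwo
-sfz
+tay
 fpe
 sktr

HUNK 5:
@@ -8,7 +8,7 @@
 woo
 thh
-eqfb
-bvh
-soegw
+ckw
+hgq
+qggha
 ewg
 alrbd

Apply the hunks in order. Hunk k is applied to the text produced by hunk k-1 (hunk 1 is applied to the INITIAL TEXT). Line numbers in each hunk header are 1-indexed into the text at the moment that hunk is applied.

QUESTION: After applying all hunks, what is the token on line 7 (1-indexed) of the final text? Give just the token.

Hunk 1: at line 4 remove [wuvj] add [fpe,azae,nshor] -> 13 lines: mjzjq ywox fgrkd djbps fpe azae nshor thh eqfb bvh soegw ewg alrbd
Hunk 2: at line 4 remove [azae,nshor] add [sktr,sowm,woo] -> 14 lines: mjzjq ywox fgrkd djbps fpe sktr sowm woo thh eqfb bvh soegw ewg alrbd
Hunk 3: at line 3 remove [djbps] add [krwo,sfz] -> 15 lines: mjzjq ywox fgrkd krwo sfz fpe sktr sowm woo thh eqfb bvh soegw ewg alrbd
Hunk 4: at line 2 remove [krwo,sfz] add [tay] -> 14 lines: mjzjq ywox fgrkd tay fpe sktr sowm woo thh eqfb bvh soegw ewg alrbd
Hunk 5: at line 8 remove [eqfb,bvh,soegw] add [ckw,hgq,qggha] -> 14 lines: mjzjq ywox fgrkd tay fpe sktr sowm woo thh ckw hgq qggha ewg alrbd
Final line 7: sowm

Answer: sowm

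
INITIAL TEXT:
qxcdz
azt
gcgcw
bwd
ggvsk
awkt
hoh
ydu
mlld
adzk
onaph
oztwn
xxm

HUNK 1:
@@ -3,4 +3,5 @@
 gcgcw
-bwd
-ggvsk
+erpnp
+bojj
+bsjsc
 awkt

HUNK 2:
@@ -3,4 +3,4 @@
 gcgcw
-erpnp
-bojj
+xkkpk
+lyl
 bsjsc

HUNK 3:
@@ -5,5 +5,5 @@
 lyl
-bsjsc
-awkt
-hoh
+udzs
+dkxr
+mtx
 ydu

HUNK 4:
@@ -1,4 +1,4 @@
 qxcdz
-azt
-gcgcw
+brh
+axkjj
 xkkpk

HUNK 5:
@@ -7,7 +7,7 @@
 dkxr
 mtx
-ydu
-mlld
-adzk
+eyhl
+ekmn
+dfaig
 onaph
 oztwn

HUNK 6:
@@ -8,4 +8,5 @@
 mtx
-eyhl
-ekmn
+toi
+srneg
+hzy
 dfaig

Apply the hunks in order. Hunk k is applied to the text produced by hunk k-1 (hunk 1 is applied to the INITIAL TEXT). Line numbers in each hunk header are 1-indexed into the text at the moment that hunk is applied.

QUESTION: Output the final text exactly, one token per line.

Hunk 1: at line 3 remove [bwd,ggvsk] add [erpnp,bojj,bsjsc] -> 14 lines: qxcdz azt gcgcw erpnp bojj bsjsc awkt hoh ydu mlld adzk onaph oztwn xxm
Hunk 2: at line 3 remove [erpnp,bojj] add [xkkpk,lyl] -> 14 lines: qxcdz azt gcgcw xkkpk lyl bsjsc awkt hoh ydu mlld adzk onaph oztwn xxm
Hunk 3: at line 5 remove [bsjsc,awkt,hoh] add [udzs,dkxr,mtx] -> 14 lines: qxcdz azt gcgcw xkkpk lyl udzs dkxr mtx ydu mlld adzk onaph oztwn xxm
Hunk 4: at line 1 remove [azt,gcgcw] add [brh,axkjj] -> 14 lines: qxcdz brh axkjj xkkpk lyl udzs dkxr mtx ydu mlld adzk onaph oztwn xxm
Hunk 5: at line 7 remove [ydu,mlld,adzk] add [eyhl,ekmn,dfaig] -> 14 lines: qxcdz brh axkjj xkkpk lyl udzs dkxr mtx eyhl ekmn dfaig onaph oztwn xxm
Hunk 6: at line 8 remove [eyhl,ekmn] add [toi,srneg,hzy] -> 15 lines: qxcdz brh axkjj xkkpk lyl udzs dkxr mtx toi srneg hzy dfaig onaph oztwn xxm

Answer: qxcdz
brh
axkjj
xkkpk
lyl
udzs
dkxr
mtx
toi
srneg
hzy
dfaig
onaph
oztwn
xxm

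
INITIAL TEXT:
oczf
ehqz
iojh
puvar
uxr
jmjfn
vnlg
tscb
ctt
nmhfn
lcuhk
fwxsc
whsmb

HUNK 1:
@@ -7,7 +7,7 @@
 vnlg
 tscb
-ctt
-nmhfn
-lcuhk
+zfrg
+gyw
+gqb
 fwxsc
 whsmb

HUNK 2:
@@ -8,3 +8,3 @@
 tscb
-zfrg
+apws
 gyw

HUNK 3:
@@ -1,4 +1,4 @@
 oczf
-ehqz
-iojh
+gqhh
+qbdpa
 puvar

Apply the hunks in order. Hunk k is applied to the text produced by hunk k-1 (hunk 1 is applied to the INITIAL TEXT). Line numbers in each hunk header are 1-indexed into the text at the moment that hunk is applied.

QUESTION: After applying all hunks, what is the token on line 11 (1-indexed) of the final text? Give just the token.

Answer: gqb

Derivation:
Hunk 1: at line 7 remove [ctt,nmhfn,lcuhk] add [zfrg,gyw,gqb] -> 13 lines: oczf ehqz iojh puvar uxr jmjfn vnlg tscb zfrg gyw gqb fwxsc whsmb
Hunk 2: at line 8 remove [zfrg] add [apws] -> 13 lines: oczf ehqz iojh puvar uxr jmjfn vnlg tscb apws gyw gqb fwxsc whsmb
Hunk 3: at line 1 remove [ehqz,iojh] add [gqhh,qbdpa] -> 13 lines: oczf gqhh qbdpa puvar uxr jmjfn vnlg tscb apws gyw gqb fwxsc whsmb
Final line 11: gqb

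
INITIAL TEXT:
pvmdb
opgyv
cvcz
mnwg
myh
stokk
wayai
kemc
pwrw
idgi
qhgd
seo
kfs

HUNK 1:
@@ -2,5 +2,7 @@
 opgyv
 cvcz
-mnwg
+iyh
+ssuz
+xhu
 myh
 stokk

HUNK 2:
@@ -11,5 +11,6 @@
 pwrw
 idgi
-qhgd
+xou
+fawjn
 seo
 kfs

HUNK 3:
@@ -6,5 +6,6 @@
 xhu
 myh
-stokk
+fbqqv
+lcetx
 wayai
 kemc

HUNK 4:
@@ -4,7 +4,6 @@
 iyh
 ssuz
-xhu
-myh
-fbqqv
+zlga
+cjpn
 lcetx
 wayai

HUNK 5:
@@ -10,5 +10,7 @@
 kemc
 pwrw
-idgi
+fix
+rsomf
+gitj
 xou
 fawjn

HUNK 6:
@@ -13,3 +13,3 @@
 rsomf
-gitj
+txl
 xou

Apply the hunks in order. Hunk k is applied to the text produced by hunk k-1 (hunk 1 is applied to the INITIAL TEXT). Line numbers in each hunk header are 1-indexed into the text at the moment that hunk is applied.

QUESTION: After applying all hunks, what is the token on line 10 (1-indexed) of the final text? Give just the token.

Answer: kemc

Derivation:
Hunk 1: at line 2 remove [mnwg] add [iyh,ssuz,xhu] -> 15 lines: pvmdb opgyv cvcz iyh ssuz xhu myh stokk wayai kemc pwrw idgi qhgd seo kfs
Hunk 2: at line 11 remove [qhgd] add [xou,fawjn] -> 16 lines: pvmdb opgyv cvcz iyh ssuz xhu myh stokk wayai kemc pwrw idgi xou fawjn seo kfs
Hunk 3: at line 6 remove [stokk] add [fbqqv,lcetx] -> 17 lines: pvmdb opgyv cvcz iyh ssuz xhu myh fbqqv lcetx wayai kemc pwrw idgi xou fawjn seo kfs
Hunk 4: at line 4 remove [xhu,myh,fbqqv] add [zlga,cjpn] -> 16 lines: pvmdb opgyv cvcz iyh ssuz zlga cjpn lcetx wayai kemc pwrw idgi xou fawjn seo kfs
Hunk 5: at line 10 remove [idgi] add [fix,rsomf,gitj] -> 18 lines: pvmdb opgyv cvcz iyh ssuz zlga cjpn lcetx wayai kemc pwrw fix rsomf gitj xou fawjn seo kfs
Hunk 6: at line 13 remove [gitj] add [txl] -> 18 lines: pvmdb opgyv cvcz iyh ssuz zlga cjpn lcetx wayai kemc pwrw fix rsomf txl xou fawjn seo kfs
Final line 10: kemc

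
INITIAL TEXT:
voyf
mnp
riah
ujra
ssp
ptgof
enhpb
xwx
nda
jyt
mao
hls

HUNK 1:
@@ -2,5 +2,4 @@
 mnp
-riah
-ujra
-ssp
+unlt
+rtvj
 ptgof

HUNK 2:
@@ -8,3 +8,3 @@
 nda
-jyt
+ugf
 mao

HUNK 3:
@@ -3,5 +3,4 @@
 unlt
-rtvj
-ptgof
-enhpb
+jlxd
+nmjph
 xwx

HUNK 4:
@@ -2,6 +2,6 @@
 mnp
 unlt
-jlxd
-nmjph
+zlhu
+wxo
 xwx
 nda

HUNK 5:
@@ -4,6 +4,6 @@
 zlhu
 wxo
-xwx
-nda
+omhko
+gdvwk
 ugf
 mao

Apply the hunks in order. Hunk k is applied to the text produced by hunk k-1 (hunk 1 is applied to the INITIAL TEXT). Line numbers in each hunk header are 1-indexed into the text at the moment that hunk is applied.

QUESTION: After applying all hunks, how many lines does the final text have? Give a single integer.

Hunk 1: at line 2 remove [riah,ujra,ssp] add [unlt,rtvj] -> 11 lines: voyf mnp unlt rtvj ptgof enhpb xwx nda jyt mao hls
Hunk 2: at line 8 remove [jyt] add [ugf] -> 11 lines: voyf mnp unlt rtvj ptgof enhpb xwx nda ugf mao hls
Hunk 3: at line 3 remove [rtvj,ptgof,enhpb] add [jlxd,nmjph] -> 10 lines: voyf mnp unlt jlxd nmjph xwx nda ugf mao hls
Hunk 4: at line 2 remove [jlxd,nmjph] add [zlhu,wxo] -> 10 lines: voyf mnp unlt zlhu wxo xwx nda ugf mao hls
Hunk 5: at line 4 remove [xwx,nda] add [omhko,gdvwk] -> 10 lines: voyf mnp unlt zlhu wxo omhko gdvwk ugf mao hls
Final line count: 10

Answer: 10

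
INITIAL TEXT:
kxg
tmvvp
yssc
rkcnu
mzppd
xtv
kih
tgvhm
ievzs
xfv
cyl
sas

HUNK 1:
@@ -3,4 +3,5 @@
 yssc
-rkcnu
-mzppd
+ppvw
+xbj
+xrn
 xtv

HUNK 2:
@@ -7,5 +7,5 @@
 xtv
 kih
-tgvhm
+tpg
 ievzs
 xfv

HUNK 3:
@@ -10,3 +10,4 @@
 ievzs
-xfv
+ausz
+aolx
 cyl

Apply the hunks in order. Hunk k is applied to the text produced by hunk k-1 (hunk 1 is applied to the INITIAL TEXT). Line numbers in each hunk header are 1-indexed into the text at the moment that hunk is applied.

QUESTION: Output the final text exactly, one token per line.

Answer: kxg
tmvvp
yssc
ppvw
xbj
xrn
xtv
kih
tpg
ievzs
ausz
aolx
cyl
sas

Derivation:
Hunk 1: at line 3 remove [rkcnu,mzppd] add [ppvw,xbj,xrn] -> 13 lines: kxg tmvvp yssc ppvw xbj xrn xtv kih tgvhm ievzs xfv cyl sas
Hunk 2: at line 7 remove [tgvhm] add [tpg] -> 13 lines: kxg tmvvp yssc ppvw xbj xrn xtv kih tpg ievzs xfv cyl sas
Hunk 3: at line 10 remove [xfv] add [ausz,aolx] -> 14 lines: kxg tmvvp yssc ppvw xbj xrn xtv kih tpg ievzs ausz aolx cyl sas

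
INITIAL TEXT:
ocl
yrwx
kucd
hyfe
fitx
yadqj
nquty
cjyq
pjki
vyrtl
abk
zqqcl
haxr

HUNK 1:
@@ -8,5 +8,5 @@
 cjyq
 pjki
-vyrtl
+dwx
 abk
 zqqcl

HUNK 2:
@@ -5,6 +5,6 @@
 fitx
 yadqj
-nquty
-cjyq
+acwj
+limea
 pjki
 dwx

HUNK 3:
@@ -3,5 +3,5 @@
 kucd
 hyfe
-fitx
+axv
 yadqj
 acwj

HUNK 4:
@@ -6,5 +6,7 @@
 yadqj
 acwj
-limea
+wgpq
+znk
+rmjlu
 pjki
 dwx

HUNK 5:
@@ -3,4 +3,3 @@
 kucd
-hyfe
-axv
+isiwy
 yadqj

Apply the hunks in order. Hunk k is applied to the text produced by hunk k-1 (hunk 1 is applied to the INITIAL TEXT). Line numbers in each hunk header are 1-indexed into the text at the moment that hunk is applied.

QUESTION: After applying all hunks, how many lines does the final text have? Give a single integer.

Answer: 14

Derivation:
Hunk 1: at line 8 remove [vyrtl] add [dwx] -> 13 lines: ocl yrwx kucd hyfe fitx yadqj nquty cjyq pjki dwx abk zqqcl haxr
Hunk 2: at line 5 remove [nquty,cjyq] add [acwj,limea] -> 13 lines: ocl yrwx kucd hyfe fitx yadqj acwj limea pjki dwx abk zqqcl haxr
Hunk 3: at line 3 remove [fitx] add [axv] -> 13 lines: ocl yrwx kucd hyfe axv yadqj acwj limea pjki dwx abk zqqcl haxr
Hunk 4: at line 6 remove [limea] add [wgpq,znk,rmjlu] -> 15 lines: ocl yrwx kucd hyfe axv yadqj acwj wgpq znk rmjlu pjki dwx abk zqqcl haxr
Hunk 5: at line 3 remove [hyfe,axv] add [isiwy] -> 14 lines: ocl yrwx kucd isiwy yadqj acwj wgpq znk rmjlu pjki dwx abk zqqcl haxr
Final line count: 14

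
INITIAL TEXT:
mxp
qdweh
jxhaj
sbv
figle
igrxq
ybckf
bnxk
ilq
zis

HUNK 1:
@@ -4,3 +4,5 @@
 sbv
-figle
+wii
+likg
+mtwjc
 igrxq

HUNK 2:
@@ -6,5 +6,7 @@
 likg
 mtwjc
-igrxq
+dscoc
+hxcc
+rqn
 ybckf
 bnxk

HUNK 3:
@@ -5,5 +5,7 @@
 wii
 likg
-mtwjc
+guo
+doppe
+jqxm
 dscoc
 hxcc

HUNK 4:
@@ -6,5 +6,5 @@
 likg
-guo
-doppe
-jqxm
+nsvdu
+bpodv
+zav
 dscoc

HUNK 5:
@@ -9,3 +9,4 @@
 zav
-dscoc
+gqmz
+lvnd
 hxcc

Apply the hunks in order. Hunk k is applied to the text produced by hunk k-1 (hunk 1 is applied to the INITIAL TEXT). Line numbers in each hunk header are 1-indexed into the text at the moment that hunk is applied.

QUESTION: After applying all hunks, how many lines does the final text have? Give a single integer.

Hunk 1: at line 4 remove [figle] add [wii,likg,mtwjc] -> 12 lines: mxp qdweh jxhaj sbv wii likg mtwjc igrxq ybckf bnxk ilq zis
Hunk 2: at line 6 remove [igrxq] add [dscoc,hxcc,rqn] -> 14 lines: mxp qdweh jxhaj sbv wii likg mtwjc dscoc hxcc rqn ybckf bnxk ilq zis
Hunk 3: at line 5 remove [mtwjc] add [guo,doppe,jqxm] -> 16 lines: mxp qdweh jxhaj sbv wii likg guo doppe jqxm dscoc hxcc rqn ybckf bnxk ilq zis
Hunk 4: at line 6 remove [guo,doppe,jqxm] add [nsvdu,bpodv,zav] -> 16 lines: mxp qdweh jxhaj sbv wii likg nsvdu bpodv zav dscoc hxcc rqn ybckf bnxk ilq zis
Hunk 5: at line 9 remove [dscoc] add [gqmz,lvnd] -> 17 lines: mxp qdweh jxhaj sbv wii likg nsvdu bpodv zav gqmz lvnd hxcc rqn ybckf bnxk ilq zis
Final line count: 17

Answer: 17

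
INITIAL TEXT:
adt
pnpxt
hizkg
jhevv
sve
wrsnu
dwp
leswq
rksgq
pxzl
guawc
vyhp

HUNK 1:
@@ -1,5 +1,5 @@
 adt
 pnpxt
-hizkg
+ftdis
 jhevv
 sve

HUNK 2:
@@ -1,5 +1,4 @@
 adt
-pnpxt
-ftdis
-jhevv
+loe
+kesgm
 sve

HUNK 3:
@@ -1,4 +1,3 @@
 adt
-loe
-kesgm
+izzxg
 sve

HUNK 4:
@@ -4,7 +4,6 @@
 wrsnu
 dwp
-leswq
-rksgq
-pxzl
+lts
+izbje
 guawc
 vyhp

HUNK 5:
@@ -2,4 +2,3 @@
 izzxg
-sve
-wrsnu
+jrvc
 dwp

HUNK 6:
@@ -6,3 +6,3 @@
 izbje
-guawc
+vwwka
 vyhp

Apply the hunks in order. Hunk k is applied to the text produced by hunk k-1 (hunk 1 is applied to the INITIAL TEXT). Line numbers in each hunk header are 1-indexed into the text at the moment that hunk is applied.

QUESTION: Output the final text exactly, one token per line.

Hunk 1: at line 1 remove [hizkg] add [ftdis] -> 12 lines: adt pnpxt ftdis jhevv sve wrsnu dwp leswq rksgq pxzl guawc vyhp
Hunk 2: at line 1 remove [pnpxt,ftdis,jhevv] add [loe,kesgm] -> 11 lines: adt loe kesgm sve wrsnu dwp leswq rksgq pxzl guawc vyhp
Hunk 3: at line 1 remove [loe,kesgm] add [izzxg] -> 10 lines: adt izzxg sve wrsnu dwp leswq rksgq pxzl guawc vyhp
Hunk 4: at line 4 remove [leswq,rksgq,pxzl] add [lts,izbje] -> 9 lines: adt izzxg sve wrsnu dwp lts izbje guawc vyhp
Hunk 5: at line 2 remove [sve,wrsnu] add [jrvc] -> 8 lines: adt izzxg jrvc dwp lts izbje guawc vyhp
Hunk 6: at line 6 remove [guawc] add [vwwka] -> 8 lines: adt izzxg jrvc dwp lts izbje vwwka vyhp

Answer: adt
izzxg
jrvc
dwp
lts
izbje
vwwka
vyhp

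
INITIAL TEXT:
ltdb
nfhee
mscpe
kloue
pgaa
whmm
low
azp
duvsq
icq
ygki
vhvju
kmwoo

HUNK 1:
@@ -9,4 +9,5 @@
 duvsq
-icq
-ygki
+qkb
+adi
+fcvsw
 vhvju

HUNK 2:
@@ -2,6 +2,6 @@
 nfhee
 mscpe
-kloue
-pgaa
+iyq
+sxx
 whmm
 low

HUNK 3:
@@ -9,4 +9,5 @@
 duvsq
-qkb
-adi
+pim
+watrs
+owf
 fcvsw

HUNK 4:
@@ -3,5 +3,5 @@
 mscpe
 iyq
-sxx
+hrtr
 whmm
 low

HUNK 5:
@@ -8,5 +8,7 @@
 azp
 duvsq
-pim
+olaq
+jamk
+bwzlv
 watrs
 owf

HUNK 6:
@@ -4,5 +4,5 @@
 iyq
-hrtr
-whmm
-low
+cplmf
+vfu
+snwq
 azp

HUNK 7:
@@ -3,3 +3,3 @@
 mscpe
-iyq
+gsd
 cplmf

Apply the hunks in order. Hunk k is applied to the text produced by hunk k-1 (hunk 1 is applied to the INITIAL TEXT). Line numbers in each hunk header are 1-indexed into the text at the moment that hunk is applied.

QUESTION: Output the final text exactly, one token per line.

Answer: ltdb
nfhee
mscpe
gsd
cplmf
vfu
snwq
azp
duvsq
olaq
jamk
bwzlv
watrs
owf
fcvsw
vhvju
kmwoo

Derivation:
Hunk 1: at line 9 remove [icq,ygki] add [qkb,adi,fcvsw] -> 14 lines: ltdb nfhee mscpe kloue pgaa whmm low azp duvsq qkb adi fcvsw vhvju kmwoo
Hunk 2: at line 2 remove [kloue,pgaa] add [iyq,sxx] -> 14 lines: ltdb nfhee mscpe iyq sxx whmm low azp duvsq qkb adi fcvsw vhvju kmwoo
Hunk 3: at line 9 remove [qkb,adi] add [pim,watrs,owf] -> 15 lines: ltdb nfhee mscpe iyq sxx whmm low azp duvsq pim watrs owf fcvsw vhvju kmwoo
Hunk 4: at line 3 remove [sxx] add [hrtr] -> 15 lines: ltdb nfhee mscpe iyq hrtr whmm low azp duvsq pim watrs owf fcvsw vhvju kmwoo
Hunk 5: at line 8 remove [pim] add [olaq,jamk,bwzlv] -> 17 lines: ltdb nfhee mscpe iyq hrtr whmm low azp duvsq olaq jamk bwzlv watrs owf fcvsw vhvju kmwoo
Hunk 6: at line 4 remove [hrtr,whmm,low] add [cplmf,vfu,snwq] -> 17 lines: ltdb nfhee mscpe iyq cplmf vfu snwq azp duvsq olaq jamk bwzlv watrs owf fcvsw vhvju kmwoo
Hunk 7: at line 3 remove [iyq] add [gsd] -> 17 lines: ltdb nfhee mscpe gsd cplmf vfu snwq azp duvsq olaq jamk bwzlv watrs owf fcvsw vhvju kmwoo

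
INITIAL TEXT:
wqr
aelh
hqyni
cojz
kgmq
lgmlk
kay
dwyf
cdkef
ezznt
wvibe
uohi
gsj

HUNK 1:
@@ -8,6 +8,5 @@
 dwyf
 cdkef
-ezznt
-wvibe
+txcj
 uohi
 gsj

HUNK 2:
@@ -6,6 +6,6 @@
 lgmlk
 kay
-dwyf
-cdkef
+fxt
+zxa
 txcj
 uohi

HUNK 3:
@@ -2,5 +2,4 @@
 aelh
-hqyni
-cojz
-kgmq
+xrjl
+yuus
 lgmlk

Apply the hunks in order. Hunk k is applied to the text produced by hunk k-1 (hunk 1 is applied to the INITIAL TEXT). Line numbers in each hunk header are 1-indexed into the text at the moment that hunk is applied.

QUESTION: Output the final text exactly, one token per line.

Hunk 1: at line 8 remove [ezznt,wvibe] add [txcj] -> 12 lines: wqr aelh hqyni cojz kgmq lgmlk kay dwyf cdkef txcj uohi gsj
Hunk 2: at line 6 remove [dwyf,cdkef] add [fxt,zxa] -> 12 lines: wqr aelh hqyni cojz kgmq lgmlk kay fxt zxa txcj uohi gsj
Hunk 3: at line 2 remove [hqyni,cojz,kgmq] add [xrjl,yuus] -> 11 lines: wqr aelh xrjl yuus lgmlk kay fxt zxa txcj uohi gsj

Answer: wqr
aelh
xrjl
yuus
lgmlk
kay
fxt
zxa
txcj
uohi
gsj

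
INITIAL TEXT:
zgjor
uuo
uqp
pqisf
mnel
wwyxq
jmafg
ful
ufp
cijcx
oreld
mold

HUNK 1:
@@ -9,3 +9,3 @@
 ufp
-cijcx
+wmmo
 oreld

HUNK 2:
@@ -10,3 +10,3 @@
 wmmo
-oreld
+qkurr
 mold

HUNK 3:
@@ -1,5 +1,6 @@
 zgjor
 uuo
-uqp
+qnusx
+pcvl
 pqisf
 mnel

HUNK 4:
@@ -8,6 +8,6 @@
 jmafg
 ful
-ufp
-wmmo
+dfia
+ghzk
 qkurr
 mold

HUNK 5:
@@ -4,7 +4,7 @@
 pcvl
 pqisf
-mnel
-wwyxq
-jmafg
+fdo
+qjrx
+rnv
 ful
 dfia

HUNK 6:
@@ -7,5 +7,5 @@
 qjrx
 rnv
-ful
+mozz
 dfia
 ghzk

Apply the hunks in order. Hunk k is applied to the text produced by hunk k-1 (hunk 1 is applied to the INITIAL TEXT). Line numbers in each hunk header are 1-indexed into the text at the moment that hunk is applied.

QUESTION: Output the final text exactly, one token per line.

Hunk 1: at line 9 remove [cijcx] add [wmmo] -> 12 lines: zgjor uuo uqp pqisf mnel wwyxq jmafg ful ufp wmmo oreld mold
Hunk 2: at line 10 remove [oreld] add [qkurr] -> 12 lines: zgjor uuo uqp pqisf mnel wwyxq jmafg ful ufp wmmo qkurr mold
Hunk 3: at line 1 remove [uqp] add [qnusx,pcvl] -> 13 lines: zgjor uuo qnusx pcvl pqisf mnel wwyxq jmafg ful ufp wmmo qkurr mold
Hunk 4: at line 8 remove [ufp,wmmo] add [dfia,ghzk] -> 13 lines: zgjor uuo qnusx pcvl pqisf mnel wwyxq jmafg ful dfia ghzk qkurr mold
Hunk 5: at line 4 remove [mnel,wwyxq,jmafg] add [fdo,qjrx,rnv] -> 13 lines: zgjor uuo qnusx pcvl pqisf fdo qjrx rnv ful dfia ghzk qkurr mold
Hunk 6: at line 7 remove [ful] add [mozz] -> 13 lines: zgjor uuo qnusx pcvl pqisf fdo qjrx rnv mozz dfia ghzk qkurr mold

Answer: zgjor
uuo
qnusx
pcvl
pqisf
fdo
qjrx
rnv
mozz
dfia
ghzk
qkurr
mold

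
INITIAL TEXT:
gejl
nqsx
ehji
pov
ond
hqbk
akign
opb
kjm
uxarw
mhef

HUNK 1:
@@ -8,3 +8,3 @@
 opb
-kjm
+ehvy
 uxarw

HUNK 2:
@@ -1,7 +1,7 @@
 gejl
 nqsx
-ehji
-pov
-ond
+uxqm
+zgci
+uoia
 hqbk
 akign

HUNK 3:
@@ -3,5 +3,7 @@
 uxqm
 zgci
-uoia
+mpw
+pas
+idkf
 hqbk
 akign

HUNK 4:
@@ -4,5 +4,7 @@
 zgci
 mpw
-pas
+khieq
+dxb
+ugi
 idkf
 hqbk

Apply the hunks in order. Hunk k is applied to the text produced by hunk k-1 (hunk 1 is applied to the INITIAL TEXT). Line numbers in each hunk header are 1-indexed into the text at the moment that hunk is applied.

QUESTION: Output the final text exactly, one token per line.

Hunk 1: at line 8 remove [kjm] add [ehvy] -> 11 lines: gejl nqsx ehji pov ond hqbk akign opb ehvy uxarw mhef
Hunk 2: at line 1 remove [ehji,pov,ond] add [uxqm,zgci,uoia] -> 11 lines: gejl nqsx uxqm zgci uoia hqbk akign opb ehvy uxarw mhef
Hunk 3: at line 3 remove [uoia] add [mpw,pas,idkf] -> 13 lines: gejl nqsx uxqm zgci mpw pas idkf hqbk akign opb ehvy uxarw mhef
Hunk 4: at line 4 remove [pas] add [khieq,dxb,ugi] -> 15 lines: gejl nqsx uxqm zgci mpw khieq dxb ugi idkf hqbk akign opb ehvy uxarw mhef

Answer: gejl
nqsx
uxqm
zgci
mpw
khieq
dxb
ugi
idkf
hqbk
akign
opb
ehvy
uxarw
mhef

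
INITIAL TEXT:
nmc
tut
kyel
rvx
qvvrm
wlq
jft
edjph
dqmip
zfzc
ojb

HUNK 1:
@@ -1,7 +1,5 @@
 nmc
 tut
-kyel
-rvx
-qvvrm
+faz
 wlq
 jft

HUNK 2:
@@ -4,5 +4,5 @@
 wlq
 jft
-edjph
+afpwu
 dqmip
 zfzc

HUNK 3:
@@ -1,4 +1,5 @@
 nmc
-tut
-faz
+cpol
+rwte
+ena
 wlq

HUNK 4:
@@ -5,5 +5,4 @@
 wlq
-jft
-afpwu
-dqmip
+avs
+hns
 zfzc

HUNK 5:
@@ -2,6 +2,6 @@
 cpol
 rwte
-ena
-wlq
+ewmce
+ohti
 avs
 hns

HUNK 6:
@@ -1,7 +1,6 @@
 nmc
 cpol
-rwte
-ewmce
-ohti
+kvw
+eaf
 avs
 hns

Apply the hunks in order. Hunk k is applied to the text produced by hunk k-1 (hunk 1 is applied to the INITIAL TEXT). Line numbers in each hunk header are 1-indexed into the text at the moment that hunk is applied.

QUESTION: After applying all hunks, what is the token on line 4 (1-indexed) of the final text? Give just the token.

Answer: eaf

Derivation:
Hunk 1: at line 1 remove [kyel,rvx,qvvrm] add [faz] -> 9 lines: nmc tut faz wlq jft edjph dqmip zfzc ojb
Hunk 2: at line 4 remove [edjph] add [afpwu] -> 9 lines: nmc tut faz wlq jft afpwu dqmip zfzc ojb
Hunk 3: at line 1 remove [tut,faz] add [cpol,rwte,ena] -> 10 lines: nmc cpol rwte ena wlq jft afpwu dqmip zfzc ojb
Hunk 4: at line 5 remove [jft,afpwu,dqmip] add [avs,hns] -> 9 lines: nmc cpol rwte ena wlq avs hns zfzc ojb
Hunk 5: at line 2 remove [ena,wlq] add [ewmce,ohti] -> 9 lines: nmc cpol rwte ewmce ohti avs hns zfzc ojb
Hunk 6: at line 1 remove [rwte,ewmce,ohti] add [kvw,eaf] -> 8 lines: nmc cpol kvw eaf avs hns zfzc ojb
Final line 4: eaf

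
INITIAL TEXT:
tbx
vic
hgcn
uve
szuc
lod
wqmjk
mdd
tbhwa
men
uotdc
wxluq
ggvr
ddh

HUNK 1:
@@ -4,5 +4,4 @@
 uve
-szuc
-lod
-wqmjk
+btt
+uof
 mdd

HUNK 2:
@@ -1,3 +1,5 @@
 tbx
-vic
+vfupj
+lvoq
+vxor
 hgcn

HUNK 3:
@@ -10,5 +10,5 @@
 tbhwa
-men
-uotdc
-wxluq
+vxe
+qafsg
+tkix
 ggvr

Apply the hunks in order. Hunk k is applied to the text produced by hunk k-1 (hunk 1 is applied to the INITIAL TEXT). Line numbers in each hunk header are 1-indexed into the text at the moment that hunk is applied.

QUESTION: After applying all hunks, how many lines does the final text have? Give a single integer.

Answer: 15

Derivation:
Hunk 1: at line 4 remove [szuc,lod,wqmjk] add [btt,uof] -> 13 lines: tbx vic hgcn uve btt uof mdd tbhwa men uotdc wxluq ggvr ddh
Hunk 2: at line 1 remove [vic] add [vfupj,lvoq,vxor] -> 15 lines: tbx vfupj lvoq vxor hgcn uve btt uof mdd tbhwa men uotdc wxluq ggvr ddh
Hunk 3: at line 10 remove [men,uotdc,wxluq] add [vxe,qafsg,tkix] -> 15 lines: tbx vfupj lvoq vxor hgcn uve btt uof mdd tbhwa vxe qafsg tkix ggvr ddh
Final line count: 15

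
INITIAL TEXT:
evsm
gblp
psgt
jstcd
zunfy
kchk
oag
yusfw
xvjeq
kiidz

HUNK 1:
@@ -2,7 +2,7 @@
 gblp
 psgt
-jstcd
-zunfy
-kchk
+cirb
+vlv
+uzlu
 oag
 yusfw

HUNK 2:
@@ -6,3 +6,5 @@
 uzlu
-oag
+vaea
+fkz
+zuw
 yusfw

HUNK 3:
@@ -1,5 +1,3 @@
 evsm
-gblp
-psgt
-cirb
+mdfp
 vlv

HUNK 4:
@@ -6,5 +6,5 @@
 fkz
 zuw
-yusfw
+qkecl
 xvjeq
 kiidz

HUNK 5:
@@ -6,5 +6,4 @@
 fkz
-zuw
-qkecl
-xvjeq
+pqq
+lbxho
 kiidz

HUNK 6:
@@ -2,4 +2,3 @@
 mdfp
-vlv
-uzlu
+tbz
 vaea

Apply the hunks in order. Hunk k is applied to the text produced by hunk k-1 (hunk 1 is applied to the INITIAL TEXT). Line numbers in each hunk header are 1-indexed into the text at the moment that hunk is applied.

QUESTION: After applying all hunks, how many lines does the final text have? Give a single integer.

Hunk 1: at line 2 remove [jstcd,zunfy,kchk] add [cirb,vlv,uzlu] -> 10 lines: evsm gblp psgt cirb vlv uzlu oag yusfw xvjeq kiidz
Hunk 2: at line 6 remove [oag] add [vaea,fkz,zuw] -> 12 lines: evsm gblp psgt cirb vlv uzlu vaea fkz zuw yusfw xvjeq kiidz
Hunk 3: at line 1 remove [gblp,psgt,cirb] add [mdfp] -> 10 lines: evsm mdfp vlv uzlu vaea fkz zuw yusfw xvjeq kiidz
Hunk 4: at line 6 remove [yusfw] add [qkecl] -> 10 lines: evsm mdfp vlv uzlu vaea fkz zuw qkecl xvjeq kiidz
Hunk 5: at line 6 remove [zuw,qkecl,xvjeq] add [pqq,lbxho] -> 9 lines: evsm mdfp vlv uzlu vaea fkz pqq lbxho kiidz
Hunk 6: at line 2 remove [vlv,uzlu] add [tbz] -> 8 lines: evsm mdfp tbz vaea fkz pqq lbxho kiidz
Final line count: 8

Answer: 8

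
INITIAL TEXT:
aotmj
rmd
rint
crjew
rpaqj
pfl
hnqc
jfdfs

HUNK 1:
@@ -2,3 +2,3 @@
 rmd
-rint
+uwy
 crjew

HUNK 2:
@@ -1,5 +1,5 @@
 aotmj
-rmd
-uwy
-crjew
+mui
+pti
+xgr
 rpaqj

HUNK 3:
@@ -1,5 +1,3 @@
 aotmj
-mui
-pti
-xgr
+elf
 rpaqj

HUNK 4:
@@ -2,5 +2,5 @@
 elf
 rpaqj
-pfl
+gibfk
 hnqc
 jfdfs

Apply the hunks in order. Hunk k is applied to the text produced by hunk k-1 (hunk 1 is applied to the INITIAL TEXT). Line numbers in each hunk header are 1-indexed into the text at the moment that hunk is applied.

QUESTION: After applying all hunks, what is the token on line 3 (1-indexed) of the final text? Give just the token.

Hunk 1: at line 2 remove [rint] add [uwy] -> 8 lines: aotmj rmd uwy crjew rpaqj pfl hnqc jfdfs
Hunk 2: at line 1 remove [rmd,uwy,crjew] add [mui,pti,xgr] -> 8 lines: aotmj mui pti xgr rpaqj pfl hnqc jfdfs
Hunk 3: at line 1 remove [mui,pti,xgr] add [elf] -> 6 lines: aotmj elf rpaqj pfl hnqc jfdfs
Hunk 4: at line 2 remove [pfl] add [gibfk] -> 6 lines: aotmj elf rpaqj gibfk hnqc jfdfs
Final line 3: rpaqj

Answer: rpaqj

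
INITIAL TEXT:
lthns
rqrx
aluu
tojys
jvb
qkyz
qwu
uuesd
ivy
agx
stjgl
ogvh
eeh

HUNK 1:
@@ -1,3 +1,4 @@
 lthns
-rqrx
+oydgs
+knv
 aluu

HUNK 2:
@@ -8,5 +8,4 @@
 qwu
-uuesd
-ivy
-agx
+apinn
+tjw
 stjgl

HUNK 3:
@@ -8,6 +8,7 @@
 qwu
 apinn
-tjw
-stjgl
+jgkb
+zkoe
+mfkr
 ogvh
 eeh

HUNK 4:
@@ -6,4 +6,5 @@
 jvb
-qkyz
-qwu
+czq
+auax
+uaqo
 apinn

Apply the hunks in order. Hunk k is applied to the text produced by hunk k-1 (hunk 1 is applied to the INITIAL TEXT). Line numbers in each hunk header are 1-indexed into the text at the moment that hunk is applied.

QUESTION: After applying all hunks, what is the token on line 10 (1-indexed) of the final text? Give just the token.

Answer: apinn

Derivation:
Hunk 1: at line 1 remove [rqrx] add [oydgs,knv] -> 14 lines: lthns oydgs knv aluu tojys jvb qkyz qwu uuesd ivy agx stjgl ogvh eeh
Hunk 2: at line 8 remove [uuesd,ivy,agx] add [apinn,tjw] -> 13 lines: lthns oydgs knv aluu tojys jvb qkyz qwu apinn tjw stjgl ogvh eeh
Hunk 3: at line 8 remove [tjw,stjgl] add [jgkb,zkoe,mfkr] -> 14 lines: lthns oydgs knv aluu tojys jvb qkyz qwu apinn jgkb zkoe mfkr ogvh eeh
Hunk 4: at line 6 remove [qkyz,qwu] add [czq,auax,uaqo] -> 15 lines: lthns oydgs knv aluu tojys jvb czq auax uaqo apinn jgkb zkoe mfkr ogvh eeh
Final line 10: apinn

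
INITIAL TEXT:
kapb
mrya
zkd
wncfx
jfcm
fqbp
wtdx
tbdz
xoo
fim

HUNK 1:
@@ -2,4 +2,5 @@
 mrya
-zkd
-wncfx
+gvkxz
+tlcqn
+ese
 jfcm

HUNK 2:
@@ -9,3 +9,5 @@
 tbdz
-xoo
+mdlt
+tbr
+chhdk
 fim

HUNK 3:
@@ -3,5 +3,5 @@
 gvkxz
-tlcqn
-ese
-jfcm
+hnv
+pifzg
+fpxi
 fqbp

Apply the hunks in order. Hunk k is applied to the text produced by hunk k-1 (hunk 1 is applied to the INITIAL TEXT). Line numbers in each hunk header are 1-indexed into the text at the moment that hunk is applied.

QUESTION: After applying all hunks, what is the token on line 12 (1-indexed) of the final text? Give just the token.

Answer: chhdk

Derivation:
Hunk 1: at line 2 remove [zkd,wncfx] add [gvkxz,tlcqn,ese] -> 11 lines: kapb mrya gvkxz tlcqn ese jfcm fqbp wtdx tbdz xoo fim
Hunk 2: at line 9 remove [xoo] add [mdlt,tbr,chhdk] -> 13 lines: kapb mrya gvkxz tlcqn ese jfcm fqbp wtdx tbdz mdlt tbr chhdk fim
Hunk 3: at line 3 remove [tlcqn,ese,jfcm] add [hnv,pifzg,fpxi] -> 13 lines: kapb mrya gvkxz hnv pifzg fpxi fqbp wtdx tbdz mdlt tbr chhdk fim
Final line 12: chhdk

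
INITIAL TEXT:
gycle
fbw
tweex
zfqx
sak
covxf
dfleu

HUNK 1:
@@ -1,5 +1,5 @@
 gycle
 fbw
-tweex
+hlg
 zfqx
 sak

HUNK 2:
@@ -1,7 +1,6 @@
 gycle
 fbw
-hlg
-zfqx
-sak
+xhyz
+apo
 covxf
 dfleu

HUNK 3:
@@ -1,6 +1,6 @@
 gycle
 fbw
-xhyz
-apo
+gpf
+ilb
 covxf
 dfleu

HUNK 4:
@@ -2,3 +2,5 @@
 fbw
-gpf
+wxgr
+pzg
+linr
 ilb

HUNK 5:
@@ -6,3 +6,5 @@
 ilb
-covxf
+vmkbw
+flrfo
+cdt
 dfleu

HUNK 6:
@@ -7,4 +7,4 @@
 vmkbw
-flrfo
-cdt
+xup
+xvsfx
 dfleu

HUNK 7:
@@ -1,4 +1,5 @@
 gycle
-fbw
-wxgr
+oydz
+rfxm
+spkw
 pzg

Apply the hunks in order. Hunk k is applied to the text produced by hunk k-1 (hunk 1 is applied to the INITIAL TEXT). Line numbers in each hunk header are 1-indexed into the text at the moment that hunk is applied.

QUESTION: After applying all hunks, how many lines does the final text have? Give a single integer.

Hunk 1: at line 1 remove [tweex] add [hlg] -> 7 lines: gycle fbw hlg zfqx sak covxf dfleu
Hunk 2: at line 1 remove [hlg,zfqx,sak] add [xhyz,apo] -> 6 lines: gycle fbw xhyz apo covxf dfleu
Hunk 3: at line 1 remove [xhyz,apo] add [gpf,ilb] -> 6 lines: gycle fbw gpf ilb covxf dfleu
Hunk 4: at line 2 remove [gpf] add [wxgr,pzg,linr] -> 8 lines: gycle fbw wxgr pzg linr ilb covxf dfleu
Hunk 5: at line 6 remove [covxf] add [vmkbw,flrfo,cdt] -> 10 lines: gycle fbw wxgr pzg linr ilb vmkbw flrfo cdt dfleu
Hunk 6: at line 7 remove [flrfo,cdt] add [xup,xvsfx] -> 10 lines: gycle fbw wxgr pzg linr ilb vmkbw xup xvsfx dfleu
Hunk 7: at line 1 remove [fbw,wxgr] add [oydz,rfxm,spkw] -> 11 lines: gycle oydz rfxm spkw pzg linr ilb vmkbw xup xvsfx dfleu
Final line count: 11

Answer: 11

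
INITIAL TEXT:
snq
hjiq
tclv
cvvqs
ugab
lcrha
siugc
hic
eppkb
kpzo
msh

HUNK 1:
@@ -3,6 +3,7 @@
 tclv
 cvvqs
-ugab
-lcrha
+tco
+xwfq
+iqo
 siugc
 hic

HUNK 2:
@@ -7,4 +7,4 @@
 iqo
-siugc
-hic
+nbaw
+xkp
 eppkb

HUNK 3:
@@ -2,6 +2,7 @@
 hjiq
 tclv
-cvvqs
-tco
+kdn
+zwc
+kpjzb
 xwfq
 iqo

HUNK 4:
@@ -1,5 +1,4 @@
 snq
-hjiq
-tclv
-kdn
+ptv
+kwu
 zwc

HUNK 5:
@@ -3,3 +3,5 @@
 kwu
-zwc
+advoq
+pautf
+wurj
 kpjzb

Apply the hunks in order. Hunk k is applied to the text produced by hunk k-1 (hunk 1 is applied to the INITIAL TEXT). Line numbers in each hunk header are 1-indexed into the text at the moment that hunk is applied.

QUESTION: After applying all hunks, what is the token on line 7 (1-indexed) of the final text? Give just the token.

Hunk 1: at line 3 remove [ugab,lcrha] add [tco,xwfq,iqo] -> 12 lines: snq hjiq tclv cvvqs tco xwfq iqo siugc hic eppkb kpzo msh
Hunk 2: at line 7 remove [siugc,hic] add [nbaw,xkp] -> 12 lines: snq hjiq tclv cvvqs tco xwfq iqo nbaw xkp eppkb kpzo msh
Hunk 3: at line 2 remove [cvvqs,tco] add [kdn,zwc,kpjzb] -> 13 lines: snq hjiq tclv kdn zwc kpjzb xwfq iqo nbaw xkp eppkb kpzo msh
Hunk 4: at line 1 remove [hjiq,tclv,kdn] add [ptv,kwu] -> 12 lines: snq ptv kwu zwc kpjzb xwfq iqo nbaw xkp eppkb kpzo msh
Hunk 5: at line 3 remove [zwc] add [advoq,pautf,wurj] -> 14 lines: snq ptv kwu advoq pautf wurj kpjzb xwfq iqo nbaw xkp eppkb kpzo msh
Final line 7: kpjzb

Answer: kpjzb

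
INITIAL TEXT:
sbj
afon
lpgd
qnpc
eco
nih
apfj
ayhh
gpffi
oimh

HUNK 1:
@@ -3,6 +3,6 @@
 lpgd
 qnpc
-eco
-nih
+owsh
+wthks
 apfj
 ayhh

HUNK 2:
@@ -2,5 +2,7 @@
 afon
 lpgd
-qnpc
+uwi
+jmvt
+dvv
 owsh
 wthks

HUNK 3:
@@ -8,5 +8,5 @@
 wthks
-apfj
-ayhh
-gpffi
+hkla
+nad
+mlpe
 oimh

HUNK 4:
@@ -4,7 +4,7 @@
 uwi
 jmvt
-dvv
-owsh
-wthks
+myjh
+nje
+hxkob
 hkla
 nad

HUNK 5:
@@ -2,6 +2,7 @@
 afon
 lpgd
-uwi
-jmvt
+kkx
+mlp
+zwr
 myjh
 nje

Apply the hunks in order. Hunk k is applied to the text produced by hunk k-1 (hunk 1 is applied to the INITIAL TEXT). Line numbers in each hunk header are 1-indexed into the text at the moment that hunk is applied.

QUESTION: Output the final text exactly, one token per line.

Hunk 1: at line 3 remove [eco,nih] add [owsh,wthks] -> 10 lines: sbj afon lpgd qnpc owsh wthks apfj ayhh gpffi oimh
Hunk 2: at line 2 remove [qnpc] add [uwi,jmvt,dvv] -> 12 lines: sbj afon lpgd uwi jmvt dvv owsh wthks apfj ayhh gpffi oimh
Hunk 3: at line 8 remove [apfj,ayhh,gpffi] add [hkla,nad,mlpe] -> 12 lines: sbj afon lpgd uwi jmvt dvv owsh wthks hkla nad mlpe oimh
Hunk 4: at line 4 remove [dvv,owsh,wthks] add [myjh,nje,hxkob] -> 12 lines: sbj afon lpgd uwi jmvt myjh nje hxkob hkla nad mlpe oimh
Hunk 5: at line 2 remove [uwi,jmvt] add [kkx,mlp,zwr] -> 13 lines: sbj afon lpgd kkx mlp zwr myjh nje hxkob hkla nad mlpe oimh

Answer: sbj
afon
lpgd
kkx
mlp
zwr
myjh
nje
hxkob
hkla
nad
mlpe
oimh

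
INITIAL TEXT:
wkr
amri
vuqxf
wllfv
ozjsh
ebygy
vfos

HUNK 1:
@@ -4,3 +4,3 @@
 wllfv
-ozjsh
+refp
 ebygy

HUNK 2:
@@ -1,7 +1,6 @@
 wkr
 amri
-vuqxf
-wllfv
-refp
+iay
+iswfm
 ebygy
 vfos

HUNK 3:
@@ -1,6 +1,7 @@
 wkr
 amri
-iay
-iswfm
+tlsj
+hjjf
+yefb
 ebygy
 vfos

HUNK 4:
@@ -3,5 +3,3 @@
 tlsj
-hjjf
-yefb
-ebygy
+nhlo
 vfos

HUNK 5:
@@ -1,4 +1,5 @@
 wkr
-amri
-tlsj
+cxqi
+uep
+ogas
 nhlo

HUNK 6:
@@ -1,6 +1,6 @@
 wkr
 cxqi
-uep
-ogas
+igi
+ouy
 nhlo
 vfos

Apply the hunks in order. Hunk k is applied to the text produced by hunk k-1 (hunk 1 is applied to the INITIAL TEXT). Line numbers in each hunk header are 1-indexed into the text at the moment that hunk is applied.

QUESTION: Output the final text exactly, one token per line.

Hunk 1: at line 4 remove [ozjsh] add [refp] -> 7 lines: wkr amri vuqxf wllfv refp ebygy vfos
Hunk 2: at line 1 remove [vuqxf,wllfv,refp] add [iay,iswfm] -> 6 lines: wkr amri iay iswfm ebygy vfos
Hunk 3: at line 1 remove [iay,iswfm] add [tlsj,hjjf,yefb] -> 7 lines: wkr amri tlsj hjjf yefb ebygy vfos
Hunk 4: at line 3 remove [hjjf,yefb,ebygy] add [nhlo] -> 5 lines: wkr amri tlsj nhlo vfos
Hunk 5: at line 1 remove [amri,tlsj] add [cxqi,uep,ogas] -> 6 lines: wkr cxqi uep ogas nhlo vfos
Hunk 6: at line 1 remove [uep,ogas] add [igi,ouy] -> 6 lines: wkr cxqi igi ouy nhlo vfos

Answer: wkr
cxqi
igi
ouy
nhlo
vfos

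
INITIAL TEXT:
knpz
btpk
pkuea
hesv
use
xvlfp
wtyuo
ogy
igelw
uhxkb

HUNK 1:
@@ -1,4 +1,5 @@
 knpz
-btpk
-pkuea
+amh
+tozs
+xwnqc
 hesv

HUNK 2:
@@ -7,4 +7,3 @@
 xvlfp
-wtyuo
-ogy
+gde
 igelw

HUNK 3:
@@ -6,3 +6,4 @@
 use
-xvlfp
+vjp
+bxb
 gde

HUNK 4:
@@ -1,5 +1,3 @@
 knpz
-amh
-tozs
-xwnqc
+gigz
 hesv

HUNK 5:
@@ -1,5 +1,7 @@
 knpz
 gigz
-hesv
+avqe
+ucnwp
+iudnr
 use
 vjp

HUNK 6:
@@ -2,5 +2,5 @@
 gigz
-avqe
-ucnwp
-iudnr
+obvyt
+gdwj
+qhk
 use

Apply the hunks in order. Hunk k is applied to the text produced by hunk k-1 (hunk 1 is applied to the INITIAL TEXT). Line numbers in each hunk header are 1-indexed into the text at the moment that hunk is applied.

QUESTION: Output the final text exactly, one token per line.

Answer: knpz
gigz
obvyt
gdwj
qhk
use
vjp
bxb
gde
igelw
uhxkb

Derivation:
Hunk 1: at line 1 remove [btpk,pkuea] add [amh,tozs,xwnqc] -> 11 lines: knpz amh tozs xwnqc hesv use xvlfp wtyuo ogy igelw uhxkb
Hunk 2: at line 7 remove [wtyuo,ogy] add [gde] -> 10 lines: knpz amh tozs xwnqc hesv use xvlfp gde igelw uhxkb
Hunk 3: at line 6 remove [xvlfp] add [vjp,bxb] -> 11 lines: knpz amh tozs xwnqc hesv use vjp bxb gde igelw uhxkb
Hunk 4: at line 1 remove [amh,tozs,xwnqc] add [gigz] -> 9 lines: knpz gigz hesv use vjp bxb gde igelw uhxkb
Hunk 5: at line 1 remove [hesv] add [avqe,ucnwp,iudnr] -> 11 lines: knpz gigz avqe ucnwp iudnr use vjp bxb gde igelw uhxkb
Hunk 6: at line 2 remove [avqe,ucnwp,iudnr] add [obvyt,gdwj,qhk] -> 11 lines: knpz gigz obvyt gdwj qhk use vjp bxb gde igelw uhxkb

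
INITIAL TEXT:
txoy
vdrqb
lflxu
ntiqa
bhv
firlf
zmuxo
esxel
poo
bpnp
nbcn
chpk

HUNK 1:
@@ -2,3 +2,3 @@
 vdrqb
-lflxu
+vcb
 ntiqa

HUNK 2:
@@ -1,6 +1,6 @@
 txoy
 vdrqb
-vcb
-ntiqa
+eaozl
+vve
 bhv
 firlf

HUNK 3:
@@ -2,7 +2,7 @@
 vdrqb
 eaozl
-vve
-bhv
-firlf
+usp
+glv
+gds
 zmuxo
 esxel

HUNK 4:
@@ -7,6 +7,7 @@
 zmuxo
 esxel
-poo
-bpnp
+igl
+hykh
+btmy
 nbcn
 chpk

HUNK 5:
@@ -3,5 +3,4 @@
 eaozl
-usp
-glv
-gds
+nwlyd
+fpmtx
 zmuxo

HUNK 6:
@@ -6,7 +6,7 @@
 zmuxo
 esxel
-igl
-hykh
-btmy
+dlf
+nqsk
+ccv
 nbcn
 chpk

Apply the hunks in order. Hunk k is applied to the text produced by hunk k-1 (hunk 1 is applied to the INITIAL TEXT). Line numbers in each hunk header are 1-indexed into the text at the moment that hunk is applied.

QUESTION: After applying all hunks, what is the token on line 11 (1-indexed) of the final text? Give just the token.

Answer: nbcn

Derivation:
Hunk 1: at line 2 remove [lflxu] add [vcb] -> 12 lines: txoy vdrqb vcb ntiqa bhv firlf zmuxo esxel poo bpnp nbcn chpk
Hunk 2: at line 1 remove [vcb,ntiqa] add [eaozl,vve] -> 12 lines: txoy vdrqb eaozl vve bhv firlf zmuxo esxel poo bpnp nbcn chpk
Hunk 3: at line 2 remove [vve,bhv,firlf] add [usp,glv,gds] -> 12 lines: txoy vdrqb eaozl usp glv gds zmuxo esxel poo bpnp nbcn chpk
Hunk 4: at line 7 remove [poo,bpnp] add [igl,hykh,btmy] -> 13 lines: txoy vdrqb eaozl usp glv gds zmuxo esxel igl hykh btmy nbcn chpk
Hunk 5: at line 3 remove [usp,glv,gds] add [nwlyd,fpmtx] -> 12 lines: txoy vdrqb eaozl nwlyd fpmtx zmuxo esxel igl hykh btmy nbcn chpk
Hunk 6: at line 6 remove [igl,hykh,btmy] add [dlf,nqsk,ccv] -> 12 lines: txoy vdrqb eaozl nwlyd fpmtx zmuxo esxel dlf nqsk ccv nbcn chpk
Final line 11: nbcn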